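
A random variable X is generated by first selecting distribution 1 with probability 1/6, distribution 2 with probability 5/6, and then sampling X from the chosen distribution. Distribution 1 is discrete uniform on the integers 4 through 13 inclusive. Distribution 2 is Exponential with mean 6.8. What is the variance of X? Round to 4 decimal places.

Per component, 1: μ=8.5, E[X²]=80.5; 2: μ=6.8, E[X²]=92.48.
E[X] = 0.166667·8.5 + 0.833333·6.8 = 7.08333.
E[X²] = 0.166667·80.5 + 0.833333·92.48 = 90.4833.
Var(X) = E[X²] − (E[X])² = 90.4833 − 50.1736 = 40.3097.

40.3097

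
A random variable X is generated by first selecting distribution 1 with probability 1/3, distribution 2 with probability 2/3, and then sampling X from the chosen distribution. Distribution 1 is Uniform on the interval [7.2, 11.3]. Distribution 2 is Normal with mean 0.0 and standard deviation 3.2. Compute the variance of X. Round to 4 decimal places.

Per component, 1: μ=9.25, E[X²]=86.9633; 2: μ=0, E[X²]=10.24.
E[X] = 0.333333·9.25 + 0.666667·0 = 3.08333.
E[X²] = 0.333333·86.9633 + 0.666667·10.24 = 35.8144.
Var(X) = E[X²] − (E[X])² = 35.8144 − 9.50694 = 26.3075.

26.3075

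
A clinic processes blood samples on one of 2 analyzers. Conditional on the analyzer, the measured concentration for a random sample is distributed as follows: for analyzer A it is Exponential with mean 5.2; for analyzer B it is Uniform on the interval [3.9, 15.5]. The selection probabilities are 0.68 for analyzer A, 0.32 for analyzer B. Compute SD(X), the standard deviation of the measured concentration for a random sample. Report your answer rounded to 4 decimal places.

Per component, A: μ=5.2, E[X²]=54.08; B: μ=9.7, E[X²]=105.303.
E[X] = 0.68·5.2 + 0.32·9.7 = 6.64.
E[X²] = 0.68·54.08 + 0.32·105.303 = 70.4715.
Var(X) = E[X²] − (E[X])² = 70.4715 − 44.0896 = 26.3819.
SD(X) = √26.3819 = 5.13633.

5.1363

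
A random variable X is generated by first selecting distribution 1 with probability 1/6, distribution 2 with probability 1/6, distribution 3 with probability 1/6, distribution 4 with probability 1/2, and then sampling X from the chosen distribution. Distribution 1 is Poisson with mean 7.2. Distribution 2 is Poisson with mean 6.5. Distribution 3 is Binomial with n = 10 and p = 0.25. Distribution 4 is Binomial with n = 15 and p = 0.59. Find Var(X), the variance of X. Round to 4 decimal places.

Per component, 1: μ=7.2, E[X²]=59.04; 2: μ=6.5, E[X²]=48.75; 3: μ=2.5, E[X²]=8.125; 4: μ=8.85, E[X²]=81.951.
E[X] = 0.166667·7.2 + 0.166667·6.5 + 0.166667·2.5 + 0.5·8.85 = 7.125.
E[X²] = 0.166667·59.04 + 0.166667·48.75 + 0.166667·8.125 + 0.5·81.951 = 60.2947.
Var(X) = E[X²] − (E[X])² = 60.2947 − 50.7656 = 9.52904.

9.5290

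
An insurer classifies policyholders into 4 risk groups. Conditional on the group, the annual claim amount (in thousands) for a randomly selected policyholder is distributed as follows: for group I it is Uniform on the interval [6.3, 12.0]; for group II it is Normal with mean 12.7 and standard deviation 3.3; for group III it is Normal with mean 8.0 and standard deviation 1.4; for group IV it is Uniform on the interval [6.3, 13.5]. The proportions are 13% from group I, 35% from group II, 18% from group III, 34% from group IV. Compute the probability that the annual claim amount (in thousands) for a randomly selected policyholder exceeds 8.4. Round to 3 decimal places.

Conditional on each group, P(X > 8.4): I: 0.631579; II: 0.903718; III: 0.387548; IV: 0.708333.
By total probability, P(X > 8.4) = 0.13·0.631579 + 0.35·0.903718 + 0.18·0.387548 + 0.34·0.708333 = 0.708999.

0.709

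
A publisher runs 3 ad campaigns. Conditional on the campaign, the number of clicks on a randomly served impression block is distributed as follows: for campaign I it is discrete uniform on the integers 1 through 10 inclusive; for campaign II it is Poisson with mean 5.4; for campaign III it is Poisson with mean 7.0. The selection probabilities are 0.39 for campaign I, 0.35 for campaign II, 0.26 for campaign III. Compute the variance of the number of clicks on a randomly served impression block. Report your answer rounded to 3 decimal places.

Per component, I: μ=5.5, E[X²]=38.5; II: μ=5.4, E[X²]=34.56; III: μ=7, E[X²]=56.
E[X] = 0.39·5.5 + 0.35·5.4 + 0.26·7 = 5.855.
E[X²] = 0.39·38.5 + 0.35·34.56 + 0.26·56 = 41.671.
Var(X) = E[X²] − (E[X])² = 41.671 − 34.281 = 7.38997.

7.390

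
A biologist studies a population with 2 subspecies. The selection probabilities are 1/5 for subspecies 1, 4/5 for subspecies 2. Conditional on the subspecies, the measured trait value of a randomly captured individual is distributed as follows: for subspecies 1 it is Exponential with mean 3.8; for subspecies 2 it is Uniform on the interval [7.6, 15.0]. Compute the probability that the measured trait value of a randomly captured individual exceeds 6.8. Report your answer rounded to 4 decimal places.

Conditional on each subspecies, P(X > 6.8): 1: 0.167048; 2: 1.
By total probability, P(X > 6.8) = 0.2·0.167048 + 0.8·1 = 0.83341.

0.8334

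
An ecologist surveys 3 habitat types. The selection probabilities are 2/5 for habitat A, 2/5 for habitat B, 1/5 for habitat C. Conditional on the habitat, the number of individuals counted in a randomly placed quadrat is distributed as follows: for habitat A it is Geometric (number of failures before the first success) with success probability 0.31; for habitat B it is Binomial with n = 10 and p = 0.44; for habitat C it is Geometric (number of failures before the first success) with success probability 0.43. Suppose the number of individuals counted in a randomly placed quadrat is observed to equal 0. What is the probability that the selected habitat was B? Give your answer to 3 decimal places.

0.006

Likelihoods P(X=0 | ·): A: 0.31; B: 0.00303305; C: 0.43.
Posterior ∝ prior × likelihood. Numerator for B: 0.4·0.00303305 = 0.00121322.
Normalizing constant: 0.4·0.31 + 0.4·0.00303305 + 0.2·0.43 = 0.211213.
P(B | observation) = 0.00121322 / 0.211213 = 0.00574406.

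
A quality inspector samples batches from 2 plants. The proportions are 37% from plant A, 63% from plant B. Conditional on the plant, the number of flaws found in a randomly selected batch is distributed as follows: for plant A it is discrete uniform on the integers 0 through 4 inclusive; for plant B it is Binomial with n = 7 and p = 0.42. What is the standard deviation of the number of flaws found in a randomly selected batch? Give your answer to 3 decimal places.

1.421

Per component, A: μ=2, E[X²]=6; B: μ=2.94, E[X²]=10.3488.
E[X] = 0.37·2 + 0.63·2.94 = 2.5922.
E[X²] = 0.37·6 + 0.63·10.3488 = 8.73974.
Var(X) = E[X²] − (E[X])² = 8.73974 − 6.7195 = 2.02024.
SD(X) = √2.02024 = 1.42135.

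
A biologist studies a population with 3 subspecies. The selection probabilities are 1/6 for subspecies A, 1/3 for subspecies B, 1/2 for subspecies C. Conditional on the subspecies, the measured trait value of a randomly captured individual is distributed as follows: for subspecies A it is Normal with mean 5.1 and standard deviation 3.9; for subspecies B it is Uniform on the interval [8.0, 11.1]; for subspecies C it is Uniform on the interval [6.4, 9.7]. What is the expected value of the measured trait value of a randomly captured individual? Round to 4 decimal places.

Component means — A: 5.1; B: 9.55; C: 8.05.
E[X] = 0.166667·5.1 + 0.333333·9.55 + 0.5·8.05 = 8.05833.

8.0583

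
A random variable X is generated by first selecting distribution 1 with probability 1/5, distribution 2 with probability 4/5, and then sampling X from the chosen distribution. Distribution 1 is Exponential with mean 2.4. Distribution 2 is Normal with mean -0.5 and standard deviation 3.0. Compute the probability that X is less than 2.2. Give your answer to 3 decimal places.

Conditional on each component, P(X < 2.2): 1: 0.60015; 2: 0.81594.
By total probability, P(X < 2.2) = 0.2·0.60015 + 0.8·0.81594 = 0.772782.

0.773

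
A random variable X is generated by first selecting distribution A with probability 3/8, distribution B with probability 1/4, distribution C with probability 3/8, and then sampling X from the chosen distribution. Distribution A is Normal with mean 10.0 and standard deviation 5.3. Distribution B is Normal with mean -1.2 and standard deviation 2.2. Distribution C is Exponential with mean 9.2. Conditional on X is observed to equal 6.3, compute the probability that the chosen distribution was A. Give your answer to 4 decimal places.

Likelihoods f(6.3 | ·): A: 0.0589936; B: 0.00054303; C: 0.0548043.
Posterior ∝ prior × likelihood. Numerator for A: 0.375·0.0589936 = 0.0221226.
Normalizing constant: 0.375·0.0589936 + 0.25·0.00054303 + 0.375·0.0548043 = 0.04281.
P(A | observation) = 0.0221226 / 0.04281 = 0.516763.

0.5168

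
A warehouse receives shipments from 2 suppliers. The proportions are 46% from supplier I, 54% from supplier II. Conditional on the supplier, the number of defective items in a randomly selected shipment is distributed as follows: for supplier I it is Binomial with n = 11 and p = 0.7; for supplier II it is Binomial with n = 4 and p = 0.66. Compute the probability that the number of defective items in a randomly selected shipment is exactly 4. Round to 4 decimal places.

Conditional on each supplier, P(X = 4): I: 0.0173283; II: 0.189747.
By total probability, P(X = 4) = 0.46·0.0173283 + 0.54·0.189747 = 0.110435.

0.1104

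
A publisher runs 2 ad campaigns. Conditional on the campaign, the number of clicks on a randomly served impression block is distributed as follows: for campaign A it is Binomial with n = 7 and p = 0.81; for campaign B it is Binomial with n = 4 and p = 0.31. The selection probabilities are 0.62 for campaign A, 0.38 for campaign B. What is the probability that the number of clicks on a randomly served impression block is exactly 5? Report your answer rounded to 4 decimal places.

0.1639

Conditional on each campaign, P(X = 5): A: 0.264333; B: 0.
By total probability, P(X = 5) = 0.62·0.264333 + 0.38·0 = 0.163887.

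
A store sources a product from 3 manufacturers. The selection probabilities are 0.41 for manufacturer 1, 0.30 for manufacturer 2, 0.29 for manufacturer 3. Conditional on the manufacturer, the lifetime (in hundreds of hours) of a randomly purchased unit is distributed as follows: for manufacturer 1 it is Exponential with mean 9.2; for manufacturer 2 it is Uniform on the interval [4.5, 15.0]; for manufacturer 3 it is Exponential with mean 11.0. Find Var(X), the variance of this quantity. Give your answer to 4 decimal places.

73.1070

Per component, 1: μ=9.2, E[X²]=169.28; 2: μ=9.75, E[X²]=104.25; 3: μ=11, E[X²]=242.
E[X] = 0.41·9.2 + 0.3·9.75 + 0.29·11 = 9.887.
E[X²] = 0.41·169.28 + 0.3·104.25 + 0.29·242 = 170.86.
Var(X) = E[X²] − (E[X])² = 170.86 − 97.7528 = 73.107.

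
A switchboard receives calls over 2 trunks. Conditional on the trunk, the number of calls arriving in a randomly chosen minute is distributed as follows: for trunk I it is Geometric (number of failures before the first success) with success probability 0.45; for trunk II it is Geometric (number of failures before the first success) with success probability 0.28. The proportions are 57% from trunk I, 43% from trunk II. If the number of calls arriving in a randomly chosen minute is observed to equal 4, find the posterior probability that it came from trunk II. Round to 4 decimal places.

0.5796

Likelihoods P(X=4 | ·): I: 0.0411778; II: 0.0752468.
Posterior ∝ prior × likelihood. Numerator for II: 0.43·0.0752468 = 0.0323561.
Normalizing constant: 0.57·0.0411778 + 0.43·0.0752468 = 0.0558275.
P(II | observation) = 0.0323561 / 0.0558275 = 0.579573.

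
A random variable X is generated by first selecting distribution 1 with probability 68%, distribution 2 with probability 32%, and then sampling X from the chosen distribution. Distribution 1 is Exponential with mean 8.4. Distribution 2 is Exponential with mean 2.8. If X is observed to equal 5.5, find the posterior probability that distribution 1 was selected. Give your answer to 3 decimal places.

0.724

Likelihoods f(5.5 | ·): 1: 0.0618531; 2: 0.0500914.
Posterior ∝ prior × likelihood. Numerator for 1: 0.68·0.0618531 = 0.0420601.
Normalizing constant: 0.68·0.0618531 + 0.32·0.0500914 = 0.0580893.
P(1 | observation) = 0.0420601 / 0.0580893 = 0.724059.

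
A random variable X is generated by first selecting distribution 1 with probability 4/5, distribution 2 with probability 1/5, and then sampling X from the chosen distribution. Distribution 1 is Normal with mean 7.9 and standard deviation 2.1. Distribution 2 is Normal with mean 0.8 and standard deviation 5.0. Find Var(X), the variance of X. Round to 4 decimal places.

Per component, 1: μ=7.9, E[X²]=66.82; 2: μ=0.8, E[X²]=25.64.
E[X] = 0.8·7.9 + 0.2·0.8 = 6.48.
E[X²] = 0.8·66.82 + 0.2·25.64 = 58.584.
Var(X) = E[X²] − (E[X])² = 58.584 − 41.9904 = 16.5936.

16.5936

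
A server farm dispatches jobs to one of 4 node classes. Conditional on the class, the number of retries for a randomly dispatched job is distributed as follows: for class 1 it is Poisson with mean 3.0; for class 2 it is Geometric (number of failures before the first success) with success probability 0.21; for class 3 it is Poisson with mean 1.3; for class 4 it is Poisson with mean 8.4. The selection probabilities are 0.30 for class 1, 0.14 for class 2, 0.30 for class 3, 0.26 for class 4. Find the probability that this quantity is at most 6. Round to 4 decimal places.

0.7724

Conditional on each class, P(X ≤ 6): 1: 0.966491; 2: 0.807961; 3: 0.999596; 4: 0.266993.
By total probability, P(X ≤ 6) = 0.3·0.966491 + 0.14·0.807961 + 0.3·0.999596 + 0.26·0.266993 = 0.772359.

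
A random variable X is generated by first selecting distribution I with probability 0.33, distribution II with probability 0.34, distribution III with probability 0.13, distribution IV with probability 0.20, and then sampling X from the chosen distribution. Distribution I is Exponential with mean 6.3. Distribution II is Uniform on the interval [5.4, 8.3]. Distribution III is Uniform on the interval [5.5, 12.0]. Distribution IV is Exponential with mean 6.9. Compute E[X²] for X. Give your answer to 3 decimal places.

For each component E[X²] = Var + (mean)², giving I: 79.38; II: 47.6233; III: 80.0833; IV: 95.22.
Overall E[X²] = 0.33·79.38 + 0.34·47.6233 + 0.13·80.0833 + 0.2·95.22 = 71.8422.

71.842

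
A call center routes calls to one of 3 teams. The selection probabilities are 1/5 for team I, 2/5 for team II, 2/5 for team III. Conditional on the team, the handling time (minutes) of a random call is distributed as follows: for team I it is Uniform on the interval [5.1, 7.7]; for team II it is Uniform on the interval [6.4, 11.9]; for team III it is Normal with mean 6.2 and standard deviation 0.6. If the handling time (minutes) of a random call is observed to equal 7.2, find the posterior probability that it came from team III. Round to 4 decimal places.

0.3071

Likelihoods f(7.2 | ·): I: 0.384615; II: 0.181818; III: 0.165795.
Posterior ∝ prior × likelihood. Numerator for III: 0.4·0.165795 = 0.0663181.
Normalizing constant: 0.2·0.384615 + 0.4·0.181818 + 0.4·0.165795 = 0.215968.
P(III | observation) = 0.0663181 / 0.215968 = 0.307073.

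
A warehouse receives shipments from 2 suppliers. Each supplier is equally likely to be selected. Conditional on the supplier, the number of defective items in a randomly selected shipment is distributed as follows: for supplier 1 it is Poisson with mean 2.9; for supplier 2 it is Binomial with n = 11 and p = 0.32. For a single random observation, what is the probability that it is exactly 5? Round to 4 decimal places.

Conditional on each supplier, P(X = 5): 1: 0.0940491; 2: 0.153266.
By total probability, P(X = 5) = 0.5·0.0940491 + 0.5·0.153266 = 0.123657.

0.1237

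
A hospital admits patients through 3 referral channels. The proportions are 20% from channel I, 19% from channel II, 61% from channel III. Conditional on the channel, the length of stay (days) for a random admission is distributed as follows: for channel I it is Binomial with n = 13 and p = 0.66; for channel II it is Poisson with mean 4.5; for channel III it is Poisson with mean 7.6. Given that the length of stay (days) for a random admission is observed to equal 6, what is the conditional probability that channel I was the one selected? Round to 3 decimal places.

Likelihoods P(X=6 | ·): I: 0.0744961; II: 0.12812; III: 0.13394.
Posterior ∝ prior × likelihood. Numerator for I: 0.2·0.0744961 = 0.0148992.
Normalizing constant: 0.2·0.0744961 + 0.19·0.12812 + 0.61·0.13394 = 0.120946.
P(I | observation) = 0.0148992 / 0.120946 = 0.123189.

0.123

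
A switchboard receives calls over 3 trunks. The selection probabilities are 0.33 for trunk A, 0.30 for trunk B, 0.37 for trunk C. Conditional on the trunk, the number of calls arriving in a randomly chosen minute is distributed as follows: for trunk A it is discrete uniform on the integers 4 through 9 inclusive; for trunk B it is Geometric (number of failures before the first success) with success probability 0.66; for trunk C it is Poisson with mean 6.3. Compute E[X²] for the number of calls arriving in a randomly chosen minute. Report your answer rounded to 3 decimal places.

For each component E[X²] = Var + (mean)², giving A: 45.1667; B: 1.04591; C: 45.99.
Overall E[X²] = 0.33·45.1667 + 0.3·1.04591 + 0.37·45.99 = 32.2351.

32.235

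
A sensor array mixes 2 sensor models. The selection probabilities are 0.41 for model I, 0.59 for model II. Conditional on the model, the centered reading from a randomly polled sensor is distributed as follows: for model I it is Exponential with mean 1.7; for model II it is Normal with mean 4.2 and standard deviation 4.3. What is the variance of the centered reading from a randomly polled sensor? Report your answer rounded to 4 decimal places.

13.6059

Per component, I: μ=1.7, E[X²]=5.78; II: μ=4.2, E[X²]=36.13.
E[X] = 0.41·1.7 + 0.59·4.2 = 3.175.
E[X²] = 0.41·5.78 + 0.59·36.13 = 23.6865.
Var(X) = E[X²] − (E[X])² = 23.6865 − 10.0806 = 13.6059.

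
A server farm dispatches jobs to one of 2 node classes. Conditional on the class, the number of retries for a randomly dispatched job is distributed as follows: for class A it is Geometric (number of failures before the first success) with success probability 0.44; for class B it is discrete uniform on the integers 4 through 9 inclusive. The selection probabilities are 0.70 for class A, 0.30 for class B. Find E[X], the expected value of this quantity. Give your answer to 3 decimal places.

2.841

Component means — A: 1.27273; B: 6.5.
E[X] = 0.7·1.27273 + 0.3·6.5 = 2.84091.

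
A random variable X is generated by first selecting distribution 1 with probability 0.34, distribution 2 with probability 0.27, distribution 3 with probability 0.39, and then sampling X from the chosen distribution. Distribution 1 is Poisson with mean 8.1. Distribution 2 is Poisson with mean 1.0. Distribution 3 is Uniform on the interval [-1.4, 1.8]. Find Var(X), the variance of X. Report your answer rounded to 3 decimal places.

Per component, 1: μ=8.1, E[X²]=73.71; 2: μ=1, E[X²]=2; 3: μ=0.2, E[X²]=0.893333.
E[X] = 0.34·8.1 + 0.27·1 + 0.39·0.2 = 3.102.
E[X²] = 0.34·73.71 + 0.27·2 + 0.39·0.893333 = 25.9498.
Var(X) = E[X²] − (E[X])² = 25.9498 − 9.6224 = 16.3274.

16.327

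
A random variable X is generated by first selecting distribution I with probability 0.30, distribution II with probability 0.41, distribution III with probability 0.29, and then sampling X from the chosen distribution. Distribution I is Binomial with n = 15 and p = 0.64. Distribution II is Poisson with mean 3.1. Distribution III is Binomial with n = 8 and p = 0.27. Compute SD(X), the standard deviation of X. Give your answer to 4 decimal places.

Per component, I: μ=9.6, E[X²]=95.616; II: μ=3.1, E[X²]=12.71; III: μ=2.16, E[X²]=6.2424.
E[X] = 0.3·9.6 + 0.41·3.1 + 0.29·2.16 = 4.7774.
E[X²] = 0.3·95.616 + 0.41·12.71 + 0.29·6.2424 = 35.7062.
Var(X) = E[X²] − (E[X])² = 35.7062 − 22.8236 = 12.8826.
SD(X) = √12.8826 = 3.58924.

3.5892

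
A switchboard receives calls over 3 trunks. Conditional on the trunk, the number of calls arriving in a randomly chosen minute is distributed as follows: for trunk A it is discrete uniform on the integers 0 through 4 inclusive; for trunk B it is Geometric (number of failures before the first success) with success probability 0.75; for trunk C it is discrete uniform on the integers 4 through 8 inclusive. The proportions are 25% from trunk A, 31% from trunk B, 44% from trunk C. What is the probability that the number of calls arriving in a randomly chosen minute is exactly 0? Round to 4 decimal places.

Conditional on each trunk, P(X = 0): A: 0.2; B: 0.75; C: 0.
By total probability, P(X = 0) = 0.25·0.2 + 0.31·0.75 + 0.44·0 = 0.2825.

0.2825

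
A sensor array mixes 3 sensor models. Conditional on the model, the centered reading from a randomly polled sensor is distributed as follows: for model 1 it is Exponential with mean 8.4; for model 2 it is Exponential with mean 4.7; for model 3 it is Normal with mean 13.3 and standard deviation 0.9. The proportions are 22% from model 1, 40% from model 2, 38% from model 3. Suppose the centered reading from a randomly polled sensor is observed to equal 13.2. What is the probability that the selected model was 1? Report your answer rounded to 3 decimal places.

0.031

Likelihoods f(13.2 | ·): 1: 0.0247319; 2: 0.0128287; 3: 0.440541.
Posterior ∝ prior × likelihood. Numerator for 1: 0.22·0.0247319 = 0.00544102.
Normalizing constant: 0.22·0.0247319 + 0.4·0.0128287 + 0.38·0.440541 = 0.177978.
P(1 | observation) = 0.00544102 / 0.177978 = 0.0305713.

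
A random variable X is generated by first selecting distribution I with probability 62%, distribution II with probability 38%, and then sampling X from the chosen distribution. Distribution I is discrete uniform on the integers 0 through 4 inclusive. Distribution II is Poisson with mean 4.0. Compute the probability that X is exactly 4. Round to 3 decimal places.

0.198

Conditional on each component, P(X = 4): I: 0.2; II: 0.195367.
By total probability, P(X = 4) = 0.62·0.2 + 0.38·0.195367 = 0.198239.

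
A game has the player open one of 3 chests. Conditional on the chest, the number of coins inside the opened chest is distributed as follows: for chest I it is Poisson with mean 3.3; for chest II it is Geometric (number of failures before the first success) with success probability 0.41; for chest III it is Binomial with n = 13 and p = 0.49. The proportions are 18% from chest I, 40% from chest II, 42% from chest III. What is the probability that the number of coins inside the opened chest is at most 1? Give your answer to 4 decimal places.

Conditional on each chest, P(X ≤ 1): I: 0.158598; II: 0.6519; III: 0.00213025.
By total probability, P(X ≤ 1) = 0.18·0.158598 + 0.4·0.6519 + 0.42·0.00213025 = 0.290202.

0.2902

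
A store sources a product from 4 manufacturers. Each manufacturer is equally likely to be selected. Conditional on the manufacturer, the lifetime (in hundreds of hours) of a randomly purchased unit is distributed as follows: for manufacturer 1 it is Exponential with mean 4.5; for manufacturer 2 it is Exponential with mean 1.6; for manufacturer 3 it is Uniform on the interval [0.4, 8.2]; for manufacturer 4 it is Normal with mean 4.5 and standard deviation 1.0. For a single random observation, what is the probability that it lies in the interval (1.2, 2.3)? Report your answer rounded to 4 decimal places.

Conditional on each manufacturer, P(1.2 < X < 2.3): 1: 0.1661; 2: 0.234846; 3: 0.141026; 4: 0.01342.
By total probability, P(1.2 < X < 2.3) = 0.25·0.1661 + 0.25·0.234846 + 0.25·0.141026 + 0.25·0.01342 = 0.138848.

0.1388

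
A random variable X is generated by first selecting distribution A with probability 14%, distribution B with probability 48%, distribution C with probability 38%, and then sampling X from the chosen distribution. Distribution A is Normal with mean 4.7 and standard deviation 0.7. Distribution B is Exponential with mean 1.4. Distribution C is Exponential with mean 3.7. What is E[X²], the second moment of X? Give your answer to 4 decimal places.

For each component E[X²] = Var + (mean)², giving A: 22.58; B: 3.92; C: 27.38.
Overall E[X²] = 0.14·22.58 + 0.48·3.92 + 0.38·27.38 = 15.4472.

15.4472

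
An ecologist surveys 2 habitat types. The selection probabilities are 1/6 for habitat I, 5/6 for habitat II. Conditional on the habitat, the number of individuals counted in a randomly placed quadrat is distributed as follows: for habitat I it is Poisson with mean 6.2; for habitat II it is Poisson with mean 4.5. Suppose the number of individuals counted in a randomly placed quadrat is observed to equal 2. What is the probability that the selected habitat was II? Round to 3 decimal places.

Likelihoods P(X=2 | ·): I: 0.0390057; II: 0.112479.
Posterior ∝ prior × likelihood. Numerator for II: 0.833333·0.112479 = 0.0937322.
Normalizing constant: 0.166667·0.0390057 + 0.833333·0.112479 = 0.100233.
P(II | observation) = 0.0937322 / 0.100233 = 0.935142.

0.935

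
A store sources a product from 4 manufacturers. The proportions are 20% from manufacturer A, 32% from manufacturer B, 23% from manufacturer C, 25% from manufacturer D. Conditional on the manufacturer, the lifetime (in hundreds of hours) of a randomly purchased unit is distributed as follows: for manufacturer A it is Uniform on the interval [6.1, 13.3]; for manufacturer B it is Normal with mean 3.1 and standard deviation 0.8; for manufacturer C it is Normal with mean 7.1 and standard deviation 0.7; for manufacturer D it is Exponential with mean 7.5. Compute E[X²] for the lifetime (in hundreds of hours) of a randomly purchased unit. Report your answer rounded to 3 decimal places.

62.794

For each component E[X²] = Var + (mean)², giving A: 98.41; B: 10.25; C: 50.9; D: 112.5.
Overall E[X²] = 0.2·98.41 + 0.32·10.25 + 0.23·50.9 + 0.25·112.5 = 62.794.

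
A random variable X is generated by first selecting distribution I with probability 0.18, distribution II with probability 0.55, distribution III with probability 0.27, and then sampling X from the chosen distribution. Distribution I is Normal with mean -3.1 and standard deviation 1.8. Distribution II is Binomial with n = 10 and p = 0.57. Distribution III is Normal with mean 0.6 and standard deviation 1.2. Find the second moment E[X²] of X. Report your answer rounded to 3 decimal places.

For each component E[X²] = Var + (mean)², giving I: 12.85; II: 34.941; III: 1.8.
Overall E[X²] = 0.18·12.85 + 0.55·34.941 + 0.27·1.8 = 22.0165.

22.017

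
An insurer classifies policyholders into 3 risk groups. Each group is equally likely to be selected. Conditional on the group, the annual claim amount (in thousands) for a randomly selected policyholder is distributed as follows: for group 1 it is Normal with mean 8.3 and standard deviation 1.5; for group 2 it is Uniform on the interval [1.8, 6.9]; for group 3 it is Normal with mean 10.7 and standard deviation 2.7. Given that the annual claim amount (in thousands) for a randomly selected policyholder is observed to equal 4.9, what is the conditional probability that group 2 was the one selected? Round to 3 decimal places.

Likelihoods f(4.9 | ·): 1: 0.0203781; 2: 0.196078; 3: 0.0147066.
Posterior ∝ prior × likelihood. Numerator for 2: 0.333333·0.196078 = 0.0653595.
Normalizing constant: 0.333333·0.0203781 + 0.333333·0.196078 + 0.333333·0.0147066 = 0.0770544.
P(2 | observation) = 0.0653595 / 0.0770544 = 0.848225.

0.848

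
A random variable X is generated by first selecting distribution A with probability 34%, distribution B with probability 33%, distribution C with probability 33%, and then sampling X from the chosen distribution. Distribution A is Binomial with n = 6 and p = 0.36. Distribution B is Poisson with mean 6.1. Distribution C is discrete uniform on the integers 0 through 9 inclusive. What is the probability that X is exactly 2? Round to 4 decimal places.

Conditional on each component, P(X = 2): A: 0.326149; B: 0.0417286; C: 0.1.
By total probability, P(X = 2) = 0.34·0.326149 + 0.33·0.0417286 + 0.33·0.1 = 0.157661.

0.1577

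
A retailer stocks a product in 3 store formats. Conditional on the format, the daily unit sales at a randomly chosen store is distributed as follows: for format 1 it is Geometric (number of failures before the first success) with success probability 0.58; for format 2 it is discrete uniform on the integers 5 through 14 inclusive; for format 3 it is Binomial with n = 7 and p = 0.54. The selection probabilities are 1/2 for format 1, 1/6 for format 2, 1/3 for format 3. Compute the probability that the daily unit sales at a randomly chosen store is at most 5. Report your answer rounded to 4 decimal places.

Conditional on each format, P(X ≤ 5): 1: 0.994511; 2: 0.1; 3: 0.906771.
By total probability, P(X ≤ 5) = 0.5·0.994511 + 0.166667·0.1 + 0.333333·0.906771 = 0.816179.

0.8162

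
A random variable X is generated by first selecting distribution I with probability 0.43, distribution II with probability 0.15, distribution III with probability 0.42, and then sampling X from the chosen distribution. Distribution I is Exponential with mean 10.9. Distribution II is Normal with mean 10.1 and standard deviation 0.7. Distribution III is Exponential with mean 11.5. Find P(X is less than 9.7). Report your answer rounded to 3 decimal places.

Conditional on each component, P(X < 9.7): I: 0.589307; II: 0.283855; III: 0.569788.
By total probability, P(X < 9.7) = 0.43·0.589307 + 0.15·0.283855 + 0.42·0.569788 = 0.535291.

0.535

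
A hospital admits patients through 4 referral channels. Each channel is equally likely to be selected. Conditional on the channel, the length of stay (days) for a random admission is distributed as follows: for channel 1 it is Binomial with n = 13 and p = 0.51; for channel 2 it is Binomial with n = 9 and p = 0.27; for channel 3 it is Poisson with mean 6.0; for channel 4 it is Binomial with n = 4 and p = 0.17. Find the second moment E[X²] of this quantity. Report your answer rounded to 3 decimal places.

For each component E[X²] = Var + (mean)², giving 1: 47.2056; 2: 7.6788; 3: 42; 4: 1.0268.
Overall E[X²] = 0.25·47.2056 + 0.25·7.6788 + 0.25·42 + 0.25·1.0268 = 24.4778.

24.478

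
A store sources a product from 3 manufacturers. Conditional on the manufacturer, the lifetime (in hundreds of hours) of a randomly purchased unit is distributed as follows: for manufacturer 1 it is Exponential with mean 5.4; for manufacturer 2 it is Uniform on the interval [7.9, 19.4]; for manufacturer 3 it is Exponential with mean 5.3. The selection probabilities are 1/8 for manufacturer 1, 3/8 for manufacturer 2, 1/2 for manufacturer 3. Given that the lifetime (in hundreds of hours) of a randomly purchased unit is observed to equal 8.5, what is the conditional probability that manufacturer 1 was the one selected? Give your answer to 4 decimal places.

Likelihoods f(8.5 | ·): 1: 0.0383702; 2: 0.0869565; 3: 0.0379502.
Posterior ∝ prior × likelihood. Numerator for 1: 0.125·0.0383702 = 0.00479628.
Normalizing constant: 0.125·0.0383702 + 0.375·0.0869565 + 0.5·0.0379502 = 0.0563801.
P(1 | observation) = 0.00479628 / 0.0563801 = 0.0850705.

0.0851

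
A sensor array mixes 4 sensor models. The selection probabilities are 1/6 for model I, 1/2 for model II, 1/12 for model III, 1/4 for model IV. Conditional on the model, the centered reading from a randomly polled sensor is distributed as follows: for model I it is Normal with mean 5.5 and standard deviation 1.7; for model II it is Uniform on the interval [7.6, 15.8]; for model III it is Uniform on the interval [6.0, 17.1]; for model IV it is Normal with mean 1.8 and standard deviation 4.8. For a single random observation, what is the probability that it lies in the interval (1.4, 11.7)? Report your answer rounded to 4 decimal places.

Conditional on each model, P(1.4 < X < 11.7): I: 0.99193; II: 0.5; III: 0.513514; IV: 0.513627.
By total probability, P(1.4 < X < 11.7) = 0.166667·0.99193 + 0.5·0.5 + 0.0833333·0.513514 + 0.25·0.513627 = 0.586521.

0.5865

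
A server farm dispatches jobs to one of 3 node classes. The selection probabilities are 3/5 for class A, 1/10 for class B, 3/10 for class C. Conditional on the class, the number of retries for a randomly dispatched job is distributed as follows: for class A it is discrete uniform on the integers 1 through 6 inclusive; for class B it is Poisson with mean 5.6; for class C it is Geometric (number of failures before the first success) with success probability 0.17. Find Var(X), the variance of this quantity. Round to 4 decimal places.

11.5499

Per component, A: μ=3.5, E[X²]=15.1667; B: μ=5.6, E[X²]=36.96; C: μ=4.88235, E[X²]=52.5571.
E[X] = 0.6·3.5 + 0.1·5.6 + 0.3·4.88235 = 4.12471.
E[X²] = 0.6·15.1667 + 0.1·36.96 + 0.3·52.5571 = 28.5631.
Var(X) = E[X²] − (E[X])² = 28.5631 − 17.0132 = 11.5499.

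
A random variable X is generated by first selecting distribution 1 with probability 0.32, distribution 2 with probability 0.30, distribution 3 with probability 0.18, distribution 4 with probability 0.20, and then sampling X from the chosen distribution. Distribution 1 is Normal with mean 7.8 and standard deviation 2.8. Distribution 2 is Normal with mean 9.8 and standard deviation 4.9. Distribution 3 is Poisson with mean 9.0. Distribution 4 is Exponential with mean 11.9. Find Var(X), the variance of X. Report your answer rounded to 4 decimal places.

Per component, 1: μ=7.8, E[X²]=68.68; 2: μ=9.8, E[X²]=120.05; 3: μ=9, E[X²]=90; 4: μ=11.9, E[X²]=283.22.
E[X] = 0.32·7.8 + 0.3·9.8 + 0.18·9 + 0.2·11.9 = 9.436.
E[X²] = 0.32·68.68 + 0.3·120.05 + 0.18·90 + 0.2·283.22 = 130.837.
Var(X) = E[X²] − (E[X])² = 130.837 − 89.0381 = 41.7985.

41.7985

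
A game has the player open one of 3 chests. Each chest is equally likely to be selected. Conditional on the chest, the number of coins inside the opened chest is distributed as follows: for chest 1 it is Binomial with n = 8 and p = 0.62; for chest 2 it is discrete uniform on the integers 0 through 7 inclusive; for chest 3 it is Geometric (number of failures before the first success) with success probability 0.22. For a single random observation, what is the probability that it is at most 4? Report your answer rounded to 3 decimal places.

Conditional on each chest, P(X ≤ 4): 1: 0.359942; 2: 0.625; 3: 0.711283.
By total probability, P(X ≤ 4) = 0.333333·0.359942 + 0.333333·0.625 + 0.333333·0.711283 = 0.565408.

0.565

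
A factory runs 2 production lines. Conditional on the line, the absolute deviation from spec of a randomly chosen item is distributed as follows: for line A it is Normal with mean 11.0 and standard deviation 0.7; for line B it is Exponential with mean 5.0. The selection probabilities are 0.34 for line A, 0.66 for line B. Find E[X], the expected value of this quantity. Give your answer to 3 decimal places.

7.040

Component means — A: 11; B: 5.
E[X] = 0.34·11 + 0.66·5 = 7.04.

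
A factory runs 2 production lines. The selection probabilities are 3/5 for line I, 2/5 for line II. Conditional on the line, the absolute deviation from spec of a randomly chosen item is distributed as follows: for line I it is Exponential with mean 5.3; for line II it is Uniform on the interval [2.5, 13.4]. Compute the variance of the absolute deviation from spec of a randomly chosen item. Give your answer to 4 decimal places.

Per component, I: μ=5.3, E[X²]=56.18; II: μ=7.95, E[X²]=73.1033.
E[X] = 0.6·5.3 + 0.4·7.95 = 6.36.
E[X²] = 0.6·56.18 + 0.4·73.1033 = 62.9493.
Var(X) = E[X²] − (E[X])² = 62.9493 − 40.4496 = 22.4997.

22.4997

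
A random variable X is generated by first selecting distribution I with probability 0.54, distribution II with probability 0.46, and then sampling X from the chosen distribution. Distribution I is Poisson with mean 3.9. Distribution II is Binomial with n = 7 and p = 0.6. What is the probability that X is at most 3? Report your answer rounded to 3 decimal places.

Conditional on each component, P(X ≤ 3): I: 0.453247; II: 0.289792.
By total probability, P(X ≤ 3) = 0.54·0.453247 + 0.46·0.289792 = 0.378058.

0.378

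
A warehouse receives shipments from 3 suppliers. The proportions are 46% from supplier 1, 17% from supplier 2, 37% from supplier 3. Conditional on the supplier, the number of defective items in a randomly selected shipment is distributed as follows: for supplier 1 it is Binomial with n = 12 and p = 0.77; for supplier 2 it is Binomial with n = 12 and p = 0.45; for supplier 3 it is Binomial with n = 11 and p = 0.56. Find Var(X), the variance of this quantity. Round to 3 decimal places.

Per component, 1: μ=9.24, E[X²]=87.5028; 2: μ=5.4, E[X²]=32.13; 3: μ=6.16, E[X²]=40.656.
E[X] = 0.46·9.24 + 0.17·5.4 + 0.37·6.16 = 7.4476.
E[X²] = 0.46·87.5028 + 0.17·32.13 + 0.37·40.656 = 60.7561.
Var(X) = E[X²] − (E[X])² = 60.7561 − 55.4667 = 5.28936.

5.289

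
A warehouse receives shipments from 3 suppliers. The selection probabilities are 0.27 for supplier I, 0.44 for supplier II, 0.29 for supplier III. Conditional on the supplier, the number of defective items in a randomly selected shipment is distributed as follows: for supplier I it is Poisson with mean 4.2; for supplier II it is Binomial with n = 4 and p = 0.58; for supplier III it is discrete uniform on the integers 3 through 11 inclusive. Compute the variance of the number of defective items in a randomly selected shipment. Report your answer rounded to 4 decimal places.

7.3246

Per component, I: μ=4.2, E[X²]=21.84; II: μ=2.32, E[X²]=6.3568; III: μ=7, E[X²]=55.6667.
E[X] = 0.27·4.2 + 0.44·2.32 + 0.29·7 = 4.1848.
E[X²] = 0.27·21.84 + 0.44·6.3568 + 0.29·55.6667 = 24.8371.
Var(X) = E[X²] − (E[X])² = 24.8371 − 17.5126 = 7.32457.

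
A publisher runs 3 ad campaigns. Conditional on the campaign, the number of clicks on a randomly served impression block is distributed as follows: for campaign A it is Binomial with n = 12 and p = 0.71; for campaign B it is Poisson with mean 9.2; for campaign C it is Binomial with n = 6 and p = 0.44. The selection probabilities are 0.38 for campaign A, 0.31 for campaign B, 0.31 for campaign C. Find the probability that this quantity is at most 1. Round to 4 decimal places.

0.0550

Conditional on each campaign, P(X ≤ 1): A: 1.07486e-05; B: 0.0010306; C: 0.176234.
By total probability, P(X ≤ 1) = 0.38·1.07486e-05 + 0.31·0.0010306 + 0.31·0.176234 = 0.0549562.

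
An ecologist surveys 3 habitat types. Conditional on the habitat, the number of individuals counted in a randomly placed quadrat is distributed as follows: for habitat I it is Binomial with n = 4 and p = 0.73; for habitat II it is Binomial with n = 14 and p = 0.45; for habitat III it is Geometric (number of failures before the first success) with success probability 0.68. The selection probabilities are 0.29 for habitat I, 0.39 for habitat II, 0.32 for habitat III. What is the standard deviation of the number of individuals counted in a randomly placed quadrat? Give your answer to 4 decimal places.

Per component, I: μ=2.92, E[X²]=9.3148; II: μ=6.3, E[X²]=43.155; III: μ=0.470588, E[X²]=0.913495.
E[X] = 0.29·2.92 + 0.39·6.3 + 0.32·0.470588 = 3.45439.
E[X²] = 0.29·9.3148 + 0.39·43.155 + 0.32·0.913495 = 19.8241.
Var(X) = E[X²] − (E[X])² = 19.8241 − 11.9328 = 7.89126.
SD(X) = √7.89126 = 2.80914.

2.8091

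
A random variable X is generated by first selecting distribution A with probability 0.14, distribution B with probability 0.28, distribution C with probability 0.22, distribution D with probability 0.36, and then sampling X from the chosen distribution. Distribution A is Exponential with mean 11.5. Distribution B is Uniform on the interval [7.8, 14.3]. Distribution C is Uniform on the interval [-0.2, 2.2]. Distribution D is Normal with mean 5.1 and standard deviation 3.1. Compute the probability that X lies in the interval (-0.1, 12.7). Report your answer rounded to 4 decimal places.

Conditional on each component, P(-0.1 < X < 12.7): A: 0.668573; B: 0.753846; C: 0.958333; D: 0.946159.
By total probability, P(-0.1 < X < 12.7) = 0.14·0.668573 + 0.28·0.753846 + 0.22·0.958333 + 0.36·0.946159 = 0.856128.

0.8561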